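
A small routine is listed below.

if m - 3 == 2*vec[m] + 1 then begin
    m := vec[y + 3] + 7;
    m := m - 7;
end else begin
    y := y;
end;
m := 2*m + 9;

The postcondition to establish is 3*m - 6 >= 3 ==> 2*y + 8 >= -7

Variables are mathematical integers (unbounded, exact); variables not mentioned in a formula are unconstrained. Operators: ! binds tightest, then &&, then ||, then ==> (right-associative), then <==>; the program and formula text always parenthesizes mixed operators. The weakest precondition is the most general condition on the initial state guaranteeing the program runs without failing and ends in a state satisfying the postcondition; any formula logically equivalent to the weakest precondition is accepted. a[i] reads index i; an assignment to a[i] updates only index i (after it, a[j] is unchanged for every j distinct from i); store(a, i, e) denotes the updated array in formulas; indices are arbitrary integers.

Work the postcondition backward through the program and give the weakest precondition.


Working backward. After the program, the postcondition 3*m - 6 >= 3 ==> 2*y + 8 >= -7 must hold; in canonical form it is 3*m >= 9 ==> 2*y >= -15.
Before m := 2*m + 9: 6*m >= -18 ==> 2*y >= -15
Then branch requires 6*vec[y + 3] >= -18 ==> 2*y >= -15; else branch requires 6*m >= -18 ==> 2*y >= -15.
Before the if: (m == 2*vec[m] + 4 ==> (6*vec[y + 3] >= -18 ==> 2*y >= -15)) && ((!(m == 2*vec[m] + 4)) ==> (6*m >= -18 ==> 2*y >= -15))
Answer: WP = (m == 2*vec[m] + 4 ==> (6*vec[y + 3] >= -18 ==> 2*y >= -15)) && ((!(m == 2*vec[m] + 4)) ==> (6*m >= -18 ==> 2*y >= -15))


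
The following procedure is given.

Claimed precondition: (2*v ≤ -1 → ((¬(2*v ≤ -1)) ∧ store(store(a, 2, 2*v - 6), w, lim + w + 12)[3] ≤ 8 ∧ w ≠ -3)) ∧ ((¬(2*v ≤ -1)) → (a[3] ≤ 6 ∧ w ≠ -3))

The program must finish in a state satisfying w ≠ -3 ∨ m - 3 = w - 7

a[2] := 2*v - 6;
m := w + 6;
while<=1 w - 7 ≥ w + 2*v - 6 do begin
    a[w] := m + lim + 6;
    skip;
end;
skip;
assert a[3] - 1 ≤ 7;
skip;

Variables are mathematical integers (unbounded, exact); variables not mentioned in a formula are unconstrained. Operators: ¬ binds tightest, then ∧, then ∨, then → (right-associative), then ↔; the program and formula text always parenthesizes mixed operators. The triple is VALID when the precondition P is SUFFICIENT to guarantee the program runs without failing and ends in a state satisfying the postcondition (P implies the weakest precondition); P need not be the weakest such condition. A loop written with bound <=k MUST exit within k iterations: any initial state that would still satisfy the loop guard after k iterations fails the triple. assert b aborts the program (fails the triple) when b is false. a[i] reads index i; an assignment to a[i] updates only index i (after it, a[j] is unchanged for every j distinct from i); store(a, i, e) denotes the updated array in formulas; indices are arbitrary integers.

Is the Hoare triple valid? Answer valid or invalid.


Working backward. After the program, the postcondition w ≠ -3 ∨ m - 3 = w - 7 must hold; in canonical form it is w ≠ -3 ∨ m = w - 4.
Before skip: w ≠ -3 ∨ m = w - 4
Before assert a[3] - 1 ≤ 7: a[3] ≤ 8 ∧ (w ≠ -3 ∨ m = w - 4)
Before skip: a[3] ≤ 8 ∧ (w ≠ -3 ∨ m = w - 4)
Before the loop (bound <=1), unroll the exhaustion recursion (WP_0 = exit-now case; WP_j = one more guarded iteration, up to j = 1):
  WP_0: (¬(2*v ≤ -1)) ∧ a[3] ≤ 8 ∧ (w ≠ -3 ∨ m = w - 4)
  WP_1: (2*v ≤ -1 → ((¬(2*v ≤ -1)) ∧ store(a, w, lim + m + 6)[3] ≤ 8 ∧ (w ≠ -3 ∨ m = w - 4))) ∧ ((¬(2*v ≤ -1)) → (a[3] ≤ 8 ∧ (w ≠ -3 ∨ m = w - 4)))
So before the loop: (2*v ≤ -1 → ((¬(2*v ≤ -1)) ∧ store(a, w, lim + m + 6)[3] ≤ 8 ∧ (w ≠ -3 ∨ m = w - 4))) ∧ ((¬(2*v ≤ -1)) → (a[3] ≤ 8 ∧ (w ≠ -3 ∨ m = w - 4)))
Before m := w + 6: (2*v ≤ -1 → ((¬(2*v ≤ -1)) ∧ store(a, w, lim + w + 12)[3] ≤ 8 ∧ w ≠ -3)) ∧ ((¬(2*v ≤ -1)) → (a[3] ≤ 8 ∧ w ≠ -3))
Before a[2] := 2*v - 6: (2*v ≤ -1 → ((¬(2*v ≤ -1)) ∧ store(store(a, 2, 2*v - 6), w, lim + w + 12)[3] ≤ 8 ∧ w ≠ -3)) ∧ ((¬(2*v ≤ -1)) → (a[3] ≤ 8 ∧ w ≠ -3))
The weakest precondition is (2*v ≤ -1 → ((¬(2*v ≤ -1)) ∧ store(store(a, 2, 2*v - 6), w, lim + w + 12)[3] ≤ 8 ∧ w ≠ -3)) ∧ ((¬(2*v ≤ -1)) → (a[3] ≤ 8 ∧ w ≠ -3)).
Check whether (2*v ≤ -1 → ((¬(2*v ≤ -1)) ∧ store(store(a, 2, 2*v - 6), w, lim + w + 12)[3] ≤ 8 ∧ w ≠ -3)) ∧ ((¬(2*v ≤ -1)) → (a[3] ≤ 6 ∧ w ≠ -3)) implies it.
Every state satisfying the precondition satisfies the weakest precondition: the implication holds.
Answer: valid


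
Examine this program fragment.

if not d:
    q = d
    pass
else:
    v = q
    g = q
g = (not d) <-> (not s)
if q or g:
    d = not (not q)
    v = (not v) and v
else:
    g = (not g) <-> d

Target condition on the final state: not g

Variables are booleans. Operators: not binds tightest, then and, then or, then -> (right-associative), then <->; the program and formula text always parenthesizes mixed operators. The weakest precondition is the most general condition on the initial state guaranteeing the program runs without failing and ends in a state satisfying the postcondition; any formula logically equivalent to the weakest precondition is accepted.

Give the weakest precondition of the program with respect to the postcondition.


Working backward. After the program, not g must hold.
Then branch requires not g; else branch requires not ((not g) <-> d).
Before the if: ((q or g) -> (not g)) and ((not (q or g)) -> (not ((not g) <-> d)))
Before g := (not d) <-> (not s): ((q or ((not d) <-> (not s))) -> (not ((not d) <-> (not s)))) and ((not (q or ((not d) <-> (not s)))) -> (not ((not ((not d) <-> (not s))) <-> d)))
Then branch requires ((d or ((not d) <-> (not s))) -> (not ((not d) <-> (not s)))) and ((not (d or ((not d) <-> (not s)))) -> (not ((not ((not d) <-> (not s))) <-> d))); else branch requires ((q or ((not d) <-> (not s))) -> (not ((not d) <-> (not s)))) and ((not (q or ((not d) <-> (not s)))) -> (not ((not ((not d) <-> (not s))) <-> d))).
Before the if: ((not d) -> (((d or ((not d) <-> (not s))) -> (not ((not d) <-> (not s)))) and ((not (d or ((not d) <-> (not s)))) -> (not ((not ((not d) <-> (not s))) <-> d))))) and (d -> (((q or ((not d) <-> (not s))) -> (not ((not d) <-> (not s)))) and ((not (q or ((not d) <-> (not s)))) -> (not ((not ((not d) <-> (not s))) <-> d)))))
Answer: WP = ((not d) -> (((d or ((not d) <-> (not s))) -> (not ((not d) <-> (not s)))) and ((not (d or ((not d) <-> (not s)))) -> (not ((not ((not d) <-> (not s))) <-> d))))) and (d -> (((q or ((not d) <-> (not s))) -> (not ((not d) <-> (not s)))) and ((not (q or ((not d) <-> (not s)))) -> (not ((not ((not d) <-> (not s))) <-> d)))))


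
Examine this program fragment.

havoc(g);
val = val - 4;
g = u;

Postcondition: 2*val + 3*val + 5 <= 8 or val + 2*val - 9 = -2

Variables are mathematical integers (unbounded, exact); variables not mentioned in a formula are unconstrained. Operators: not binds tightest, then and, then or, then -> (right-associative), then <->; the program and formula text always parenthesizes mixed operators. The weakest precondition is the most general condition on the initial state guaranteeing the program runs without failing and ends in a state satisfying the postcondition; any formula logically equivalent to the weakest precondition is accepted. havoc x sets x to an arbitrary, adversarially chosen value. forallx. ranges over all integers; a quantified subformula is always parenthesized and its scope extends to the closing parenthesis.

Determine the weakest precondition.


Working backward. After the program, the postcondition 2*val + 3*val + 5 <= 8 or val + 2*val - 9 = -2 must hold; in canonical form it is 5*val <= 3 or 3*val = 7.
Before g := u: 5*val <= 3 or 3*val = 7
Before val := val - 4: 5*val <= 23 or 3*val = 19
Before havoc g: 5*val <= 23 or 3*val = 19
Answer: WP = 5*val <= 23 or 3*val = 19


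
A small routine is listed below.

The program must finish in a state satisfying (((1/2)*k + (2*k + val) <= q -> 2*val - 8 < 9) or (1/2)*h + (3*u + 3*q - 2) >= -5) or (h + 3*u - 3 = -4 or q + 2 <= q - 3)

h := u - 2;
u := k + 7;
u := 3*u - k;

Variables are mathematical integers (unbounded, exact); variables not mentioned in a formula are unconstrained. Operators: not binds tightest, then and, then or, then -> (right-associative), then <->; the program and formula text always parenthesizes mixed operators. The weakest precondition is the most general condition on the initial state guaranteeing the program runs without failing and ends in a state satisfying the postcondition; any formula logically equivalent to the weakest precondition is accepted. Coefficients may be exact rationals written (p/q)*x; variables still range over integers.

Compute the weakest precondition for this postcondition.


Working backward. After the program, the postcondition (((1/2)*k + (2*k + val) <= q -> 2*val - 8 < 9) or (1/2)*h + (3*u + 3*q - 2) >= -5) or (h + 3*u - 3 = -4 or q + 2 <= q - 3) must hold; in canonical form it is ((5/2)*k + val <= q -> 2*val < 17) or (1/2)*h + 3*q + 3*u >= -3 or h + 3*u = -1.
Before u := 3*u - k: ((5/2)*k + val <= q -> 2*val < 17) or (1/2)*h + 3*q + 9*u >= 3*k - 3 or h + 9*u = 3*k - 1
Before u := k + 7: ((5/2)*k + val <= q -> 2*val < 17) or (1/2)*h + 6*k + 3*q >= -66 or h + 6*k = -64
Before h := u - 2: ((5/2)*k + val <= q -> 2*val < 17) or 6*k + 3*q + (1/2)*u >= -65 or 6*k + u = -62
Answer: WP = ((5/2)*k + val <= q -> 2*val < 17) or 6*k + 3*q + (1/2)*u >= -65 or 6*k + u = -62


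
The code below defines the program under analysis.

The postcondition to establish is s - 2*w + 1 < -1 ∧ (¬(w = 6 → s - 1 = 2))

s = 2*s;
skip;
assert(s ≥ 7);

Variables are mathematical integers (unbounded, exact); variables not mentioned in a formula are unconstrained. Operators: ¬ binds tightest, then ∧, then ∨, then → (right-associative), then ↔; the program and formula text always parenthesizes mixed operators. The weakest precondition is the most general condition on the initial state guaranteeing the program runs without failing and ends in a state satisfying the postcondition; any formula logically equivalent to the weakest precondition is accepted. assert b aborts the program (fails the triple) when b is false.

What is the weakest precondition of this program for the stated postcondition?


Working backward. After the program, the postcondition s - 2*w + 1 < -1 ∧ (¬(w = 6 → s - 1 = 2)) must hold; in canonical form it is s < 2*w - 2 ∧ (¬(w = 6 → s = 3)).
Before assert s ≥ 7: s ≥ 7 ∧ s < 2*w - 2 ∧ (¬(w = 6 → s = 3))
Before skip: s ≥ 7 ∧ s < 2*w - 2 ∧ (¬(w = 6 → s = 3))
Before s := 2*s: 2*s ≥ 7 ∧ 2*s < 2*w - 2 ∧ (¬(w = 6 → 2*s = 3))
Answer: WP = 2*s ≥ 7 ∧ 2*s < 2*w - 2 ∧ (¬(w = 6 → 2*s = 3))


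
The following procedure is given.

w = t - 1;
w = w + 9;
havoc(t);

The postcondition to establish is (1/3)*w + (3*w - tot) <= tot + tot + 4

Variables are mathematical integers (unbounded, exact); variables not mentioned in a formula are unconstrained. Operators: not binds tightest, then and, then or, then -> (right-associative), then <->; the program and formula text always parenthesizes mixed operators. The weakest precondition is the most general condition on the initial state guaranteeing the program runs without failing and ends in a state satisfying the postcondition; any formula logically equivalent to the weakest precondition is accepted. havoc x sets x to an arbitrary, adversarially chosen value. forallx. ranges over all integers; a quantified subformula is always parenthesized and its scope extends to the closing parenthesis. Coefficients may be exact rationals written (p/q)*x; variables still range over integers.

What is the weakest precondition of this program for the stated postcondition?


Working backward. After the program, the postcondition (1/3)*w + (3*w - tot) <= tot + tot + 4 must hold; in canonical form it is (10/3)*w <= 3*tot + 4.
Before havoc t: (10/3)*w <= 3*tot + 4
Before w := w + 9: (10/3)*w <= 3*tot - 26
Before w := t - 1: (10/3)*t <= 3*tot - 68/3
Answer: WP = (10/3)*t <= 3*tot - 68/3


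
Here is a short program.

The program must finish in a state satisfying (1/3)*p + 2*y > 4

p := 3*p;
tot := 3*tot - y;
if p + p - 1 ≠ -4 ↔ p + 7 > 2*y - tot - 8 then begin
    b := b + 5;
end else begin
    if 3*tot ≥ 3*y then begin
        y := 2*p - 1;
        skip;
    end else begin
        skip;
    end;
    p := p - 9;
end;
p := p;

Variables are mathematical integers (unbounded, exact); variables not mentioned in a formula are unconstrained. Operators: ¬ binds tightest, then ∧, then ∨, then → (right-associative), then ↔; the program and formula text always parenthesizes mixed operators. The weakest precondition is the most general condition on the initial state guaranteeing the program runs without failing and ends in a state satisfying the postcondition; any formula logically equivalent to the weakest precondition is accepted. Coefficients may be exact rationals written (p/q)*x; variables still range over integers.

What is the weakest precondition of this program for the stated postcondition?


Working backward. After the program, (1/3)*p + 2*y > 4 must hold.
Before p := p: (1/3)*p + 2*y > 4
Then branch requires (1/3)*p + 2*y > 4; else branch requires (3*tot ≥ 3*y → (13/3)*p > 9) ∧ ((¬(3*tot ≥ 3*y)) → (1/3)*p + 2*y > 7).
Before the if: ((2*p ≠ -3 ↔ p + tot > 2*y - 15) → (1/3)*p + 2*y > 4) ∧ ((¬(2*p ≠ -3 ↔ p + tot > 2*y - 15)) → ((3*tot ≥ 3*y → (13/3)*p > 9) ∧ ((¬(3*tot ≥ 3*y)) → (1/3)*p + 2*y > 7)))
Before tot := 3*tot - y: ((2*p ≠ -3 ↔ p + 3*tot > 3*y - 15) → (1/3)*p + 2*y > 4) ∧ ((¬(2*p ≠ -3 ↔ p + 3*tot > 3*y - 15)) → ((9*tot ≥ 6*y → (13/3)*p > 9) ∧ ((¬(9*tot ≥ 6*y)) → (1/3)*p + 2*y > 7)))
Before p := 3*p: ((6*p ≠ -3 ↔ 3*p + 3*tot > 3*y - 15) → p + 2*y > 4) ∧ ((¬(6*p ≠ -3 ↔ 3*p + 3*tot > 3*y - 15)) → ((9*tot ≥ 6*y → 13*p > 9) ∧ ((¬(9*tot ≥ 6*y)) → p + 2*y > 7)))
Answer: WP = ((6*p ≠ -3 ↔ 3*p + 3*tot > 3*y - 15) → p + 2*y > 4) ∧ ((¬(6*p ≠ -3 ↔ 3*p + 3*tot > 3*y - 15)) → ((9*tot ≥ 6*y → 13*p > 9) ∧ ((¬(9*tot ≥ 6*y)) → p + 2*y > 7)))


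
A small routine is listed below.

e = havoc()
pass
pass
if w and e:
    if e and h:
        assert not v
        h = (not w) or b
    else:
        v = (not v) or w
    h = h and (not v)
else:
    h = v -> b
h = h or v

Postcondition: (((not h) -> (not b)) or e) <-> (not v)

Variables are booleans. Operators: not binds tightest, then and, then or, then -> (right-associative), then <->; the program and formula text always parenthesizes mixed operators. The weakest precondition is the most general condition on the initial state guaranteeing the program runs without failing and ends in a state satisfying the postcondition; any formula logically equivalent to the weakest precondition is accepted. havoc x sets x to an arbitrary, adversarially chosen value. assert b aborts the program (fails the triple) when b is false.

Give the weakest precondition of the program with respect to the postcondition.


Working backward. After the program, (((not h) -> (not b)) or e) <-> (not v) must hold.
Before h := h or v: (((not (h or v)) -> (not b)) or e) <-> (not v)
Then branch requires ((e and h) -> ((not v) and ((((not ((((not w) or b) and (not v)) or v)) -> (not b)) or e) <-> (not v)))) and ((not (e and h)) -> ((((not ((h and (not ((not v) or w))) or (not v) or w)) -> (not b)) or e) <-> (not ((not v) or w)))); else branch requires (((not ((v -> b) or v)) -> (not b)) or e) <-> (not v).
Before the if: ((w and e) -> (((e and h) -> ((not v) and ((((not ((((not w) or b) and (not v)) or v)) -> (not b)) or e) <-> (not v)))) and ((not (e and h)) -> ((((not ((h and (not ((not v) or w))) or (not v) or w)) -> (not b)) or e) <-> (not ((not v) or w)))))) and ((not (w and e)) -> ((((not ((v -> b) or v)) -> (not b)) or e) <-> (not v)))
Before skip: ((w and e) -> (((e and h) -> ((not v) and ((((not ((((not w) or b) and (not v)) or v)) -> (not b)) or e) <-> (not v)))) and ((not (e and h)) -> ((((not ((h and (not ((not v) or w))) or (not v) or w)) -> (not b)) or e) <-> (not ((not v) or w)))))) and ((not (w and e)) -> ((((not ((v -> b) or v)) -> (not b)) or e) <-> (not v)))
Before skip: ((w and e) -> (((e and h) -> ((not v) and ((((not ((((not w) or b) and (not v)) or v)) -> (not b)) or e) <-> (not v)))) and ((not (e and h)) -> ((((not ((h and (not ((not v) or w))) or (not v) or w)) -> (not b)) or e) <-> (not ((not v) or w)))))) and ((not (w and e)) -> ((((not ((v -> b) or v)) -> (not b)) or e) <-> (not v)))
Before havoc e: (w -> ((h -> (not v)) and ((not h) -> (not ((not v) or w))))) and ((not w) -> (not v)) and (((not ((v -> b) or v)) -> (not b)) <-> (not v))
Answer: WP = (w -> ((h -> (not v)) and ((not h) -> (not ((not v) or w))))) and ((not w) -> (not v)) and (((not ((v -> b) or v)) -> (not b)) <-> (not v))


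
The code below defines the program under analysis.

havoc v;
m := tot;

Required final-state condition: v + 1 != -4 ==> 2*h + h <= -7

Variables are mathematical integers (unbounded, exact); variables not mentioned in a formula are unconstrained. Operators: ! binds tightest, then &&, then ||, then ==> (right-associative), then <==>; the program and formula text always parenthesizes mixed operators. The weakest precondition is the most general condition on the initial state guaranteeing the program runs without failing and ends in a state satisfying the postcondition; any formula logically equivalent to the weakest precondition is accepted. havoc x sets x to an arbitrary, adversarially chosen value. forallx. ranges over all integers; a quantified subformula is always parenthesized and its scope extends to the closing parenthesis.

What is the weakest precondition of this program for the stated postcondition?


Working backward. After the program, the postcondition v + 1 != -4 ==> 2*h + h <= -7 must hold; in canonical form it is v != -5 ==> 3*h <= -7.
Before m := tot: v != -5 ==> 3*h <= -7
Before havoc v: forall v_1. (v_1 != -5 ==> 3*h <= -7)
Answer: WP = forall v_1. (v_1 != -5 ==> 3*h <= -7)


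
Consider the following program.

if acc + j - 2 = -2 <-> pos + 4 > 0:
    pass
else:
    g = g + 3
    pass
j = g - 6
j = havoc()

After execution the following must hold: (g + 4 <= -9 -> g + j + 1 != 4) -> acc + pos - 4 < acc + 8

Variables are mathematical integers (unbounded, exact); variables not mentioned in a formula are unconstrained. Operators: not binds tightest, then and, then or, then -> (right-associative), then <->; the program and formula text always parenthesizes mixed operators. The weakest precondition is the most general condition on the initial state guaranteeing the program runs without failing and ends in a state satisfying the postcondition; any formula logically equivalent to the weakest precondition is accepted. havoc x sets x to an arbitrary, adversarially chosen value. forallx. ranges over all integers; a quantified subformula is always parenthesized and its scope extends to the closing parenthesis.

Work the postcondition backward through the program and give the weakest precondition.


Working backward. After the program, the postcondition (g + 4 <= -9 -> g + j + 1 != 4) -> acc + pos - 4 < acc + 8 must hold; in canonical form it is (g <= -13 -> g + j != 3) -> pos < 12.
Before havoc j: forall j_1. ((g <= -13 -> g + j_1 != 3) -> pos < 12)
Before j := g - 6: forall j_1. ((g <= -13 -> g + j_1 != 3) -> pos < 12)
Then branch requires forall j_1. ((g <= -13 -> g + j_1 != 3) -> pos < 12); else branch requires forall j_1. ((g <= -16 -> g + j_1 != 0) -> pos < 12).
Before the if: ((acc + j = 0 <-> pos > -4) -> (forall j_1. ((g <= -13 -> g + j_1 != 3) -> pos < 12))) and ((not (acc + j = 0 <-> pos > -4)) -> (forall j_1. ((g <= -16 -> g + j_1 != 0) -> pos < 12)))
Answer: WP = ((acc + j = 0 <-> pos > -4) -> (forall j_1. ((g <= -13 -> g + j_1 != 3) -> pos < 12))) and ((not (acc + j = 0 <-> pos > -4)) -> (forall j_1. ((g <= -16 -> g + j_1 != 0) -> pos < 12)))


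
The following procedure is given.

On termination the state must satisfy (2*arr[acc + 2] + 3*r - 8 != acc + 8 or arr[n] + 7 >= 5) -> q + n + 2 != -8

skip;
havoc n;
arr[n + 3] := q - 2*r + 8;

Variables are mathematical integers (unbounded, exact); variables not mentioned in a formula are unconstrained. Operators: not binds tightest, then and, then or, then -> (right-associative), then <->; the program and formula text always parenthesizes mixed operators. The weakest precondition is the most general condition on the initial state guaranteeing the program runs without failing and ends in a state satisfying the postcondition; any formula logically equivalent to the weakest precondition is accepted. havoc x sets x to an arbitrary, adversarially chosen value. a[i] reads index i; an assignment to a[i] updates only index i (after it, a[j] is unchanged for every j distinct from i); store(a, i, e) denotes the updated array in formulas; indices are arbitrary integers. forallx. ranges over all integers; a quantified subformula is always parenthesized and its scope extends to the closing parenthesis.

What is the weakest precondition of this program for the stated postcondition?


Working backward. After the program, the postcondition (2*arr[acc + 2] + 3*r - 8 != acc + 8 or arr[n] + 7 >= 5) -> q + n + 2 != -8 must hold; in canonical form it is (2*arr[acc + 2] + 3*r != acc + 16 or arr[n] >= -2) -> n + q != -10.
Before arr[n + 3] := q - 2*r + 8: (2*store(arr, n + 3, q - 2*r + 8)[acc + 2] + 3*r != acc + 16 or store(arr, n + 3, q - 2*r + 8)[n] >= -2) -> n + q != -10
Before havoc n: forall n_1. ((2*store(arr, n_1 + 3, q - 2*r + 8)[acc + 2] + 3*r != acc + 16 or store(arr, n_1 + 3, q - 2*r + 8)[n_1] >= -2) -> n_1 + q != -10)
Before skip: forall n_1. ((2*store(arr, n_1 + 3, q - 2*r + 8)[acc + 2] + 3*r != acc + 16 or store(arr, n_1 + 3, q - 2*r + 8)[n_1] >= -2) -> n_1 + q != -10)
Answer: WP = forall n_1. ((2*store(arr, n_1 + 3, q - 2*r + 8)[acc + 2] + 3*r != acc + 16 or store(arr, n_1 + 3, q - 2*r + 8)[n_1] >= -2) -> n_1 + q != -10)


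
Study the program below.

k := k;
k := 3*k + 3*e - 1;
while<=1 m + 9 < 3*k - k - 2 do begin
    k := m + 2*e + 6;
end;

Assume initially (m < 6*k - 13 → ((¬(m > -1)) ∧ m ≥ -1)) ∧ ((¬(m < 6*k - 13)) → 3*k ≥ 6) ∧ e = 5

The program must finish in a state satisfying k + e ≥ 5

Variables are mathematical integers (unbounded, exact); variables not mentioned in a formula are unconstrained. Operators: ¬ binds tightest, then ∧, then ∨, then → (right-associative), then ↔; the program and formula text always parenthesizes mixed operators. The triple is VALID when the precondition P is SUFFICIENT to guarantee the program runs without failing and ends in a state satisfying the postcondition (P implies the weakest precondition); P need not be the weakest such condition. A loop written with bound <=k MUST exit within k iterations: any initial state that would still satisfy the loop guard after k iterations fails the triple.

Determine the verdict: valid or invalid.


Working backward. After the program, the postcondition k + e ≥ 5 must hold; in canonical form it is e + k ≥ 5.
Before the loop (bound <=1), unroll the exhaustion recursion (WP_0 = exit-now case; WP_j = one more guarded iteration, up to j = 1):
  WP_0: (¬(m < 2*k - 11)) ∧ e + k ≥ 5
  WP_1: (m < 2*k - 11 → ((¬(4*e + m > -1)) ∧ 3*e + m ≥ -1)) ∧ ((¬(m < 2*k - 11)) → e + k ≥ 5)
So before the loop: (m < 2*k - 11 → ((¬(4*e + m > -1)) ∧ 3*e + m ≥ -1)) ∧ ((¬(m < 2*k - 11)) → e + k ≥ 5)
Before k := 3*k + 3*e - 1: (m < 6*e + 6*k - 13 → ((¬(4*e + m > -1)) ∧ 3*e + m ≥ -1)) ∧ ((¬(m < 6*e + 6*k - 13)) → 4*e + 3*k ≥ 6)
Before k := k: (m < 6*e + 6*k - 13 → ((¬(4*e + m > -1)) ∧ 3*e + m ≥ -1)) ∧ ((¬(m < 6*e + 6*k - 13)) → 4*e + 3*k ≥ 6)
The weakest precondition is (m < 6*e + 6*k - 13 → ((¬(4*e + m > -1)) ∧ 3*e + m ≥ -1)) ∧ ((¬(m < 6*e + 6*k - 13)) → 4*e + 3*k ≥ 6).
Check whether (m < 6*k - 13 → ((¬(m > -1)) ∧ m ≥ -1)) ∧ ((¬(m < 6*k - 13)) → 3*k ≥ 6) ∧ e = 5 implies it.
Countermodel: at the initial state e = 5, k = 2, m = 0, the precondition holds but the weakest precondition fails.
Answer: invalid


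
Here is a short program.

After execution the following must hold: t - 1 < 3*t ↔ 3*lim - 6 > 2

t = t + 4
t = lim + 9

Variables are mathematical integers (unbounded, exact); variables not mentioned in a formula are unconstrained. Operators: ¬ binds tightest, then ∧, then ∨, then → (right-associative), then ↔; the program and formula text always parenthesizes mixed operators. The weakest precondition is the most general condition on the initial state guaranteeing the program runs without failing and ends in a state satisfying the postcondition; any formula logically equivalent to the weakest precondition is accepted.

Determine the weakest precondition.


Working backward. After the program, the postcondition t - 1 < 3*t ↔ 3*lim - 6 > 2 must hold; in canonical form it is 2*t > -1 ↔ 3*lim > 8.
Before t := lim + 9: 2*lim > -19 ↔ 3*lim > 8
Before t := t + 4: 2*lim > -19 ↔ 3*lim > 8
Answer: WP = 2*lim > -19 ↔ 3*lim > 8


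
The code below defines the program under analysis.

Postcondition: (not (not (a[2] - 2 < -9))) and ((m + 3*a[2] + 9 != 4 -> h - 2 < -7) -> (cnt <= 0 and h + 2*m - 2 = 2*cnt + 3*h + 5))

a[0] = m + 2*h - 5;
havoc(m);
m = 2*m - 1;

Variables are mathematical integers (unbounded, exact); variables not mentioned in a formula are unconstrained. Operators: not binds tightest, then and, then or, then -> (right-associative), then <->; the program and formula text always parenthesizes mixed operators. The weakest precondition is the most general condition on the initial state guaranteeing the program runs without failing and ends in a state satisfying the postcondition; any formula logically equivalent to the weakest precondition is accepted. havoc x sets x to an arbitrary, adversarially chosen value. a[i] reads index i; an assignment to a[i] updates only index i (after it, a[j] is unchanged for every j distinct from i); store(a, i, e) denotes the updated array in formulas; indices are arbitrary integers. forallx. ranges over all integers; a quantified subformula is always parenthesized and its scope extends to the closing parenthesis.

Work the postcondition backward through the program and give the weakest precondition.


Working backward. After the program, the postcondition (not (not (a[2] - 2 < -9))) and ((m + 3*a[2] + 9 != 4 -> h - 2 < -7) -> (cnt <= 0 and h + 2*m - 2 = 2*cnt + 3*h + 5)) must hold; in canonical form it is a[2] < -7 and ((3*a[2] + m != -5 -> h < -5) -> (cnt <= 0 and 2*m = 2*cnt + 2*h + 7)).
Before m := 2*m - 1: a[2] < -7 and ((3*a[2] + 2*m != -4 -> h < -5) -> (cnt <= 0 and 4*m = 2*cnt + 2*h + 9))
Before havoc m: forall m_1. (a[2] < -7 and ((3*a[2] + 2*m_1 != -4 -> h < -5) -> (cnt <= 0 and 4*m_1 = 2*cnt + 2*h + 9)))
Before a[0] := m + 2*h - 5: forall m_1. (a[2] < -7 and ((3*a[2] + 2*m_1 != -4 -> h < -5) -> (cnt <= 0 and 4*m_1 = 2*cnt + 2*h + 9)))
Answer: WP = forall m_1. (a[2] < -7 and ((3*a[2] + 2*m_1 != -4 -> h < -5) -> (cnt <= 0 and 4*m_1 = 2*cnt + 2*h + 9)))


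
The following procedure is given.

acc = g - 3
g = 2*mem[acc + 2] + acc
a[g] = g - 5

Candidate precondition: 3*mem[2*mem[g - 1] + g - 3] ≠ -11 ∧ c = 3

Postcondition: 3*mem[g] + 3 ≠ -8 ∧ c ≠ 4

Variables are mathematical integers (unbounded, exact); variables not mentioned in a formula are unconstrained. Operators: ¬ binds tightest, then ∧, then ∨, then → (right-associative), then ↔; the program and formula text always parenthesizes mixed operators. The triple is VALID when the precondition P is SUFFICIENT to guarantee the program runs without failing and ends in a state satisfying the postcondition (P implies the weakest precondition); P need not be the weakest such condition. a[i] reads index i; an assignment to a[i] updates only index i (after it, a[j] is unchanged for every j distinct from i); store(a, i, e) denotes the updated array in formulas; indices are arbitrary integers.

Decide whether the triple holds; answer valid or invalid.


Working backward. After the program, the postcondition 3*mem[g] + 3 ≠ -8 ∧ c ≠ 4 must hold; in canonical form it is 3*mem[g] ≠ -11 ∧ c ≠ 4.
Before a[g] := g - 5: 3*mem[g] ≠ -11 ∧ c ≠ 4
Before g := 2*mem[acc + 2] + acc: 3*mem[2*mem[acc + 2] + acc] ≠ -11 ∧ c ≠ 4
Before acc := g - 3: 3*mem[2*mem[g - 1] + g - 3] ≠ -11 ∧ c ≠ 4
The weakest precondition is 3*mem[2*mem[g - 1] + g - 3] ≠ -11 ∧ c ≠ 4.
Check whether 3*mem[2*mem[g - 1] + g - 3] ≠ -11 ∧ c = 3 implies it.
Every state satisfying the precondition satisfies the weakest precondition: the implication holds.
Answer: valid


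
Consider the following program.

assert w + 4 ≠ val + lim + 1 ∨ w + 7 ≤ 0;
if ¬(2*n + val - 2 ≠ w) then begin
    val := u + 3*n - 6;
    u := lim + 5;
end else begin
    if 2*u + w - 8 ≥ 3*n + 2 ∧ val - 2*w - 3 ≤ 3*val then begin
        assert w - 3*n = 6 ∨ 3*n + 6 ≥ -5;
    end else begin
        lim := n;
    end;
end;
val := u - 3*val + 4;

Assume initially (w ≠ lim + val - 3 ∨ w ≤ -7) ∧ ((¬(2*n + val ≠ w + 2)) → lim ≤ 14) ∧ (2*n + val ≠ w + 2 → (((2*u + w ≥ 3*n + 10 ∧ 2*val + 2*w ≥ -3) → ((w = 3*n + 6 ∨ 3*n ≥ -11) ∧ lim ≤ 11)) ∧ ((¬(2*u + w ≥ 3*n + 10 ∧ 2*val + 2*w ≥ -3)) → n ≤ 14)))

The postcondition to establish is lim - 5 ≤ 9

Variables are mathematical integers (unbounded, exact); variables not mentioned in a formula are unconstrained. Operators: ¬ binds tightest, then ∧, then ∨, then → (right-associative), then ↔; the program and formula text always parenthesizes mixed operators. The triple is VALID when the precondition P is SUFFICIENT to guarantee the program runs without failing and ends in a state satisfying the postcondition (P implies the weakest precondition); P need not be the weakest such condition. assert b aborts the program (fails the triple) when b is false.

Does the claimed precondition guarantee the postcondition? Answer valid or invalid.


Working backward. After the program, the postcondition lim - 5 ≤ 9 must hold; in canonical form it is lim ≤ 14.
Before val := u - 3*val + 4: lim ≤ 14
Then branch requires lim ≤ 14; else branch requires ((2*u + w ≥ 3*n + 10 ∧ 2*val + 2*w ≥ -3) → ((w = 3*n + 6 ∨ 3*n ≥ -11) ∧ lim ≤ 14)) ∧ ((¬(2*u + w ≥ 3*n + 10 ∧ 2*val + 2*w ≥ -3)) → n ≤ 14).
Before the if: ((¬(2*n + val ≠ w + 2)) → lim ≤ 14) ∧ (2*n + val ≠ w + 2 → (((2*u + w ≥ 3*n + 10 ∧ 2*val + 2*w ≥ -3) → ((w = 3*n + 6 ∨ 3*n ≥ -11) ∧ lim ≤ 14)) ∧ ((¬(2*u + w ≥ 3*n + 10 ∧ 2*val + 2*w ≥ -3)) → n ≤ 14)))
Before assert w + 4 ≠ val + lim + 1 ∨ w + 7 ≤ 0: (w ≠ lim + val - 3 ∨ w ≤ -7) ∧ ((¬(2*n + val ≠ w + 2)) → lim ≤ 14) ∧ (2*n + val ≠ w + 2 → (((2*u + w ≥ 3*n + 10 ∧ 2*val + 2*w ≥ -3) → ((w = 3*n + 6 ∨ 3*n ≥ -11) ∧ lim ≤ 14)) ∧ ((¬(2*u + w ≥ 3*n + 10 ∧ 2*val + 2*w ≥ -3)) → n ≤ 14)))
The weakest precondition is (w ≠ lim + val - 3 ∨ w ≤ -7) ∧ ((¬(2*n + val ≠ w + 2)) → lim ≤ 14) ∧ (2*n + val ≠ w + 2 → (((2*u + w ≥ 3*n + 10 ∧ 2*val + 2*w ≥ -3) → ((w = 3*n + 6 ∨ 3*n ≥ -11) ∧ lim ≤ 14)) ∧ ((¬(2*u + w ≥ 3*n + 10 ∧ 2*val + 2*w ≥ -3)) → n ≤ 14))).
Check whether (w ≠ lim + val - 3 ∨ w ≤ -7) ∧ ((¬(2*n + val ≠ w + 2)) → lim ≤ 14) ∧ (2*n + val ≠ w + 2 → (((2*u + w ≥ 3*n + 10 ∧ 2*val + 2*w ≥ -3) → ((w = 3*n + 6 ∨ 3*n ≥ -11) ∧ lim ≤ 11)) ∧ ((¬(2*u + w ≥ 3*n + 10 ∧ 2*val + 2*w ≥ -3)) → n ≤ 14))) implies it.
Every state satisfying the precondition satisfies the weakest precondition: the implication holds.
Answer: valid


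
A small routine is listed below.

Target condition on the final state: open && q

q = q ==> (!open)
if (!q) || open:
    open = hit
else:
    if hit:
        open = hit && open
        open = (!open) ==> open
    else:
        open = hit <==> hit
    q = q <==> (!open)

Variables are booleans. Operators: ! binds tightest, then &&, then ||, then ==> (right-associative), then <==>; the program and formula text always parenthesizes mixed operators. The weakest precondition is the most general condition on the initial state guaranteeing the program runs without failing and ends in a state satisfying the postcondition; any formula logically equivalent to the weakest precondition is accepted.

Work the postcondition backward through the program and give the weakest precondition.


Working backward. After the program, open && q must hold.
Then branch requires hit && q; else branch requires (hit ==> (((!(hit && open)) ==> (hit && open)) && (q <==> (!((!(hit && open)) ==> (hit && open)))))) && ((!hit) ==> (!q)).
Before the if: (((!q) || open) ==> (hit && q)) && ((!((!q) || open)) ==> ((hit ==> (((!(hit && open)) ==> (hit && open)) && (q <==> (!((!(hit && open)) ==> (hit && open)))))) && ((!hit) ==> (!q))))
Before q := q ==> (!open): (((!(q ==> (!open))) || open) ==> (hit && (q ==> (!open)))) && ((!((!(q ==> (!open))) || open)) ==> ((hit ==> (((!(hit && open)) ==> (hit && open)) && ((q ==> (!open)) <==> (!((!(hit && open)) ==> (hit && open)))))) && ((!hit) ==> (!(q ==> (!open))))))
Answer: WP = (((!(q ==> (!open))) || open) ==> (hit && (q ==> (!open)))) && ((!((!(q ==> (!open))) || open)) ==> ((hit ==> (((!(hit && open)) ==> (hit && open)) && ((q ==> (!open)) <==> (!((!(hit && open)) ==> (hit && open)))))) && ((!hit) ==> (!(q ==> (!open))))))


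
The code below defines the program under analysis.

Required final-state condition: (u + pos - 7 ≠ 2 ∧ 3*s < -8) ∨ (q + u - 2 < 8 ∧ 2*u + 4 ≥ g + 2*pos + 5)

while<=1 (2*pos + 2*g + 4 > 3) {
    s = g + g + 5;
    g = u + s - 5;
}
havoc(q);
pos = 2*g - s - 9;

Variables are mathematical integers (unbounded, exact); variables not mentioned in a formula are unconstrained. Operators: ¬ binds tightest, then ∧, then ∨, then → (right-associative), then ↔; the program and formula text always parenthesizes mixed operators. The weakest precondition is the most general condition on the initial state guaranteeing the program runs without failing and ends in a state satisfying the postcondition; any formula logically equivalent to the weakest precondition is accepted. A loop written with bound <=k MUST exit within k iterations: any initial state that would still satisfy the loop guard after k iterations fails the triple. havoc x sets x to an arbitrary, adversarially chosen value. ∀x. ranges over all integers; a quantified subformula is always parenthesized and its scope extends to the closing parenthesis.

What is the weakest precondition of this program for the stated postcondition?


Working backward. After the program, the postcondition (u + pos - 7 ≠ 2 ∧ 3*s < -8) ∨ (q + u - 2 < 8 ∧ 2*u + 4 ≥ g + 2*pos + 5) must hold; in canonical form it is (pos + u ≠ 9 ∧ 3*s < -8) ∨ (q + u < 10 ∧ 2*u ≥ g + 2*pos + 1).
Before pos := 2*g - s - 9: (2*g + u ≠ s + 18 ∧ 3*s < -8) ∨ (q + u < 10 ∧ 2*s + 2*u ≥ 5*g - 17)
Before havoc q: ∀q_1. ((2*g + u ≠ s + 18 ∧ 3*s < -8) ∨ (q_1 + u < 10 ∧ 2*s + 2*u ≥ 5*g - 17))
Before the loop (bound <=1), unroll the exhaustion recursion (WP_0 = exit-now case; WP_j = one more guarded iteration, up to j = 1):
  WP_0: (¬(2*g + 2*pos > -1)) ∧ (∀q_1. ((2*g + u ≠ s + 18 ∧ 3*s < -8) ∨ (q_1 + u < 10 ∧ 2*s + 2*u ≥ 5*g - 17)))
  WP_1: (2*g + 2*pos > -1 → ((¬(4*g + 2*pos + 2*u > -1)) ∧ (∀q_1. ((2*g + 3*u ≠ 23 ∧ 6*g < -23) ∨ (q_1 + u < 10 ∧ 6*g + 3*u ≤ 27))))) ∧ ((¬(2*g + 2*pos > -1)) → (∀q_1. ((2*g + u ≠ s + 18 ∧ 3*s < -8) ∨ (q_1 + u < 10 ∧ 2*s + 2*u ≥ 5*g - 17))))
So before the loop: (2*g + 2*pos > -1 → ((¬(4*g + 2*pos + 2*u > -1)) ∧ (∀q_1. ((2*g + 3*u ≠ 23 ∧ 6*g < -23) ∨ (q_1 + u < 10 ∧ 6*g + 3*u ≤ 27))))) ∧ ((¬(2*g + 2*pos > -1)) → (∀q_1. ((2*g + u ≠ s + 18 ∧ 3*s < -8) ∨ (q_1 + u < 10 ∧ 2*s + 2*u ≥ 5*g - 17))))
Answer: WP = (2*g + 2*pos > -1 → ((¬(4*g + 2*pos + 2*u > -1)) ∧ (∀q_1. ((2*g + 3*u ≠ 23 ∧ 6*g < -23) ∨ (q_1 + u < 10 ∧ 6*g + 3*u ≤ 27))))) ∧ ((¬(2*g + 2*pos > -1)) → (∀q_1. ((2*g + u ≠ s + 18 ∧ 3*s < -8) ∨ (q_1 + u < 10 ∧ 2*s + 2*u ≥ 5*g - 17))))


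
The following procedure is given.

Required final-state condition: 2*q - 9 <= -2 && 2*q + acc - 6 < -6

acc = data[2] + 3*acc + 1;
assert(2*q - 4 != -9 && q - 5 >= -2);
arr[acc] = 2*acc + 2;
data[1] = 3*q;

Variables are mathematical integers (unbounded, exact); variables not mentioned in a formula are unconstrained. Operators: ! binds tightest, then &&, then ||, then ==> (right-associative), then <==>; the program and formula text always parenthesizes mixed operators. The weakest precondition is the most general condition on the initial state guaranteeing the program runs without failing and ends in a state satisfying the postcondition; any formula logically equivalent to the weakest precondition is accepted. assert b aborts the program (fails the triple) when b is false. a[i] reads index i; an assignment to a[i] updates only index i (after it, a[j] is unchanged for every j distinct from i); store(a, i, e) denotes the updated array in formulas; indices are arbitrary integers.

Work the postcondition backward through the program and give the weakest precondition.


Working backward. After the program, the postcondition 2*q - 9 <= -2 && 2*q + acc - 6 < -6 must hold; in canonical form it is 2*q <= 7 && acc + 2*q < 0.
Before data[1] := 3*q: 2*q <= 7 && acc + 2*q < 0
Before arr[acc] := 2*acc + 2: 2*q <= 7 && acc + 2*q < 0
Before assert 2*q - 4 != -9 && q - 5 >= -2: 2*q != -5 && q >= 3 && 2*q <= 7 && acc + 2*q < 0
Before acc := data[2] + 3*acc + 1: 2*q != -5 && q >= 3 && 2*q <= 7 && data[2] + 3*acc + 2*q < -1
Answer: WP = 2*q != -5 && q >= 3 && 2*q <= 7 && data[2] + 3*acc + 2*q < -1


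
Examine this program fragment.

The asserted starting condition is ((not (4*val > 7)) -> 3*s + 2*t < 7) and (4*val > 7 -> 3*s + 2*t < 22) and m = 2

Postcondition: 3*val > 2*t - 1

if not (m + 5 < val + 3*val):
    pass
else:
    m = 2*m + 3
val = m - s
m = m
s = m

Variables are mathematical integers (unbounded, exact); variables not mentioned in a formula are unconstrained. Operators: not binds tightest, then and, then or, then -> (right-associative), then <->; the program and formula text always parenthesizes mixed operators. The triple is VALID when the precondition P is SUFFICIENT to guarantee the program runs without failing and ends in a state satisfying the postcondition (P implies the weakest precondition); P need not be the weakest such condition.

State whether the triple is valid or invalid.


Working backward. After the program, 3*val > 2*t - 1 must hold.
Before s := m: 3*val > 2*t - 1
Before m := m: 3*val > 2*t - 1
Before val := m - s: 3*m > 3*s + 2*t - 1
Then branch requires 3*m > 3*s + 2*t - 1; else branch requires 6*m > 3*s + 2*t - 10.
Before the if: ((not (m < 4*val - 5)) -> 3*m > 3*s + 2*t - 1) and (m < 4*val - 5 -> 6*m > 3*s + 2*t - 10)
The weakest precondition is ((not (m < 4*val - 5)) -> 3*m > 3*s + 2*t - 1) and (m < 4*val - 5 -> 6*m > 3*s + 2*t - 10).
Check whether ((not (4*val > 7)) -> 3*s + 2*t < 7) and (4*val > 7 -> 3*s + 2*t < 22) and m = 2 implies it.
Every state satisfying the precondition satisfies the weakest precondition: the implication holds.
Answer: valid


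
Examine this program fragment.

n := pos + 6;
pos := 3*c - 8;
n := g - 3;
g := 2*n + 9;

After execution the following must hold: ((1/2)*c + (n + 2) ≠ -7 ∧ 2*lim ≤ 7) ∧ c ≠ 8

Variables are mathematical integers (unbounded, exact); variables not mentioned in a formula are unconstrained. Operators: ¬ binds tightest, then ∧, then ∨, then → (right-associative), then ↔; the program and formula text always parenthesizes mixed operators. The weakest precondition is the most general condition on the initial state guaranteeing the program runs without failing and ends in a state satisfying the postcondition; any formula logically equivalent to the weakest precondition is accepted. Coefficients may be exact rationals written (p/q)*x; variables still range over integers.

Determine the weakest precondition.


Working backward. After the program, the postcondition ((1/2)*c + (n + 2) ≠ -7 ∧ 2*lim ≤ 7) ∧ c ≠ 8 must hold; in canonical form it is (1/2)*c + n ≠ -9 ∧ 2*lim ≤ 7 ∧ c ≠ 8.
Before g := 2*n + 9: (1/2)*c + n ≠ -9 ∧ 2*lim ≤ 7 ∧ c ≠ 8
Before n := g - 3: (1/2)*c + g ≠ -6 ∧ 2*lim ≤ 7 ∧ c ≠ 8
Before pos := 3*c - 8: (1/2)*c + g ≠ -6 ∧ 2*lim ≤ 7 ∧ c ≠ 8
Before n := pos + 6: (1/2)*c + g ≠ -6 ∧ 2*lim ≤ 7 ∧ c ≠ 8
Answer: WP = (1/2)*c + g ≠ -6 ∧ 2*lim ≤ 7 ∧ c ≠ 8
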